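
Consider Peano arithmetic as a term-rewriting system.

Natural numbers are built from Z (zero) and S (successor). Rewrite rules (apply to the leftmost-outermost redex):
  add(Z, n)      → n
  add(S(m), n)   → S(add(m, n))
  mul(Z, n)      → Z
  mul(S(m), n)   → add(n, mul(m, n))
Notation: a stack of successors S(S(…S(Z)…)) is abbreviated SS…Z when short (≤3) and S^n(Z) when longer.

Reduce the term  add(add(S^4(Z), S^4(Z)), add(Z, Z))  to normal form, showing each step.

Answer: normal form = S^8(Z)  (in 15 steps)

Reduction:
  start: add(add(S^4(Z), S^4(Z)), add(Z, Z))
  →1  add(S(add(SSSZ, S^4(Z))), add(Z, Z))
  →2  S(add(add(SSSZ, S^4(Z)), add(Z, Z)))
  →3  S(add(S(add(SSZ, S^4(Z))), add(Z, Z)))
  →4  S(S(add(add(SSZ, S^4(Z)), add(Z, Z))))
  →5  S(S(add(S(add(SZ, S^4(Z))), add(Z, Z))))
  →6  S(S(S(add(add(SZ, S^4(Z)), add(Z, Z)))))
  →7  S(S(S(add(S(add(Z, S^4(Z))), add(Z, Z)))))
  →8  S(S(S(S(add(add(Z, S^4(Z)), add(Z, Z))))))
  →9  S(S(S(S(add(S^4(Z), add(Z, Z))))))
  →10  S(S(S(S(S(add(SSSZ, add(Z, Z)))))))
  →11  S(S(S(S(S(S(add(SSZ, add(Z, Z))))))))
  →12  S(S(S(S(S(S(S(add(SZ, add(Z, Z)))))))))
  →13  S(S(S(S(S(S(S(S(add(Z, add(Z, Z))))))))))
  →14  S(S(S(S(S(S(S(S(add(Z, Z)))))))))
  →15  S^8(Z)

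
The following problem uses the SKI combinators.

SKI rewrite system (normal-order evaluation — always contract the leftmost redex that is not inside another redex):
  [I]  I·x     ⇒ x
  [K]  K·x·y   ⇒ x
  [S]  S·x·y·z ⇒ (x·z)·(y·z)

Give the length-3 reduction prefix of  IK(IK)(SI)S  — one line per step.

  start: IK(IK)(SI)S
  step 1: K(IK)(SI)S
  step 2: IKS
  step 3: KS

Answer: after 3 steps: KS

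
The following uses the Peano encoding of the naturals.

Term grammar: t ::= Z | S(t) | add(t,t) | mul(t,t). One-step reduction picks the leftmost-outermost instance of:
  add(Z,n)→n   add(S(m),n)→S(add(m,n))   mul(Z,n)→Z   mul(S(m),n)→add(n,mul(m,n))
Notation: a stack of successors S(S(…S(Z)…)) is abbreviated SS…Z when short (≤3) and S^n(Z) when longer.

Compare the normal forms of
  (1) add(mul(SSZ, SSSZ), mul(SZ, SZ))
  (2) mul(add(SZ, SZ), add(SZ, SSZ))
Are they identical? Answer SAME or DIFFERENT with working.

Term A:
  start: add(mul(SSZ, SSSZ), mul(SZ, SZ))
  [1] add(add(SSSZ, mul(SZ, SSSZ)), mul(SZ, SZ))
  [2] add(S(add(SSZ, mul(SZ, SSSZ))), mul(SZ, SZ))
  [3] S(add(add(SSZ, mul(SZ, SSSZ)), mul(SZ, SZ)))
  [4] S(add(S(add(SZ, mul(SZ, SSSZ))), mul(SZ, SZ)))
  [5] S(S(add(add(SZ, mul(SZ, SSSZ)), mul(SZ, SZ))))
  [6] S(S(add(S(add(Z, mul(SZ, SSSZ))), mul(SZ, SZ))))
  [7] S(S(S(add(add(Z, mul(SZ, SSSZ)), mul(SZ, SZ)))))
  [8] S(S(S(add(mul(SZ, SSSZ), mul(SZ, SZ)))))
  [9] S(S(S(add(add(SSSZ, mul(Z, SSSZ)), mul(SZ, SZ)))))
  [10] S(S(S(add(S(add(SSZ, mul(Z, SSSZ))), mul(SZ, SZ)))))
  [11] S(S(S(S(add(add(SSZ, mul(Z, SSSZ)), mul(SZ, SZ))))))
  [12] S(S(S(S(add(S(add(SZ, mul(Z, SSSZ))), mul(SZ, SZ))))))
  [13] S(S(S(S(S(add(add(SZ, mul(Z, SSSZ)), mul(SZ, SZ)))))))
  [14] S(S(S(S(S(add(S(add(Z, mul(Z, SSSZ))), mul(SZ, SZ)))))))
  [15] S(S(S(S(S(S(add(add(Z, mul(Z, SSSZ)), mul(SZ, SZ))))))))
  [16] S(S(S(S(S(S(add(mul(Z, SSSZ), mul(SZ, SZ))))))))
  [17] S(S(S(S(S(S(add(Z, mul(SZ, SZ))))))))
  [18] S(S(S(S(S(S(mul(SZ, SZ)))))))
  [19] S(S(S(S(S(S(add(SZ, mul(Z, SZ))))))))
  [20] S(S(S(S(S(S(S(add(Z, mul(Z, SZ)))))))))
  [21] S(S(S(S(S(S(S(mul(Z, SZ))))))))
  [22] S^7(Z)

Term B:
  start: mul(add(SZ, SZ), add(SZ, SSZ))
  [1] mul(S(add(Z, SZ)), add(SZ, SSZ))
  [2] add(add(SZ, SSZ), mul(add(Z, SZ), add(SZ, SSZ)))
  [3] add(S(add(Z, SSZ)), mul(add(Z, SZ), add(SZ, SSZ)))
  [4] S(add(add(Z, SSZ), mul(add(Z, SZ), add(SZ, SSZ))))
  [5] S(add(SSZ, mul(add(Z, SZ), add(SZ, SSZ))))
  [6] S(S(add(SZ, mul(add(Z, SZ), add(SZ, SSZ)))))
  [7] S(S(S(add(Z, mul(add(Z, SZ), add(SZ, SSZ))))))
  [8] S(S(S(mul(add(Z, SZ), add(SZ, SSZ)))))
  [9] S(S(S(mul(SZ, add(SZ, SSZ)))))
  [10] S(S(S(add(add(SZ, SSZ), mul(Z, add(SZ, SSZ))))))
  [11] S(S(S(add(S(add(Z, SSZ)), mul(Z, add(SZ, SSZ))))))
  [12] S(S(S(S(add(add(Z, SSZ), mul(Z, add(SZ, SSZ)))))))
  [13] S(S(S(S(add(SSZ, mul(Z, add(SZ, SSZ)))))))
  [14] S(S(S(S(S(add(SZ, mul(Z, add(SZ, SSZ))))))))
  [15] S(S(S(S(S(S(add(Z, mul(Z, add(SZ, SSZ)))))))))
  [16] S(S(S(S(S(S(mul(Z, add(SZ, SSZ))))))))
  [17] S^6(Z)

Answer: DIFFERENT — A ⇓ S^7(Z), B ⇓ S^6(Z)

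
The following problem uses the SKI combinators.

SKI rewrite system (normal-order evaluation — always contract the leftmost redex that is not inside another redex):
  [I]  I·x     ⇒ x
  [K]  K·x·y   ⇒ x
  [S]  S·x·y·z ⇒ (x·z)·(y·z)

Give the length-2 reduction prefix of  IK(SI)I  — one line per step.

  start: IK(SI)I
  [1] K(SI)I
  [2] SI

Answer: after 2 steps: SI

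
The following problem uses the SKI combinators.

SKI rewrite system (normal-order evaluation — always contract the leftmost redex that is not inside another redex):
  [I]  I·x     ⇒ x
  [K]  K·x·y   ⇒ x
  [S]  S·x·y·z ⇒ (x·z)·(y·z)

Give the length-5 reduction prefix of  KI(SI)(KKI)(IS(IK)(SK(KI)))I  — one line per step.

  start: KI(SI)(KKI)(IS(IK)(SK(KI)))I
  [1] I(KKI)(IS(IK)(SK(KI)))I
  [2] KKI(IS(IK)(SK(KI)))I
  [3] K(IS(IK)(SK(KI)))I
  [4] IS(IK)(SK(KI))
  [5] S(IK)(SK(KI))

Answer: after 5 steps: S(IK)(SK(KI))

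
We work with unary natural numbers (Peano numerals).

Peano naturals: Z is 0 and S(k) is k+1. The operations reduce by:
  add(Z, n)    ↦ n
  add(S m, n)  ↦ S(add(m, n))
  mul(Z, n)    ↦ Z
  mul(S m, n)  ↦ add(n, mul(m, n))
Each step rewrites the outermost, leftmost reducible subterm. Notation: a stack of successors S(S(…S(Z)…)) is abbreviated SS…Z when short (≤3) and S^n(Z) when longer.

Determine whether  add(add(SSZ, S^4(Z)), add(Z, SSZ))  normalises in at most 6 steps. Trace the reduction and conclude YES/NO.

Answer: NO — after 6 steps the term is S(S(S(add(SSSZ, add(Z, SSZ))))), not yet normal

Reduction:
  start: add(add(SSZ, S^4(Z)), add(Z, SSZ))
  step 1: add(S(add(SZ, S^4(Z))), add(Z, SSZ))
  step 2: S(add(add(SZ, S^4(Z)), add(Z, SSZ)))
  step 3: S(add(S(add(Z, S^4(Z))), add(Z, SSZ)))
  step 4: S(S(add(add(Z, S^4(Z)), add(Z, SSZ))))
  step 5: S(S(add(S^4(Z), add(Z, SSZ))))
  step 6: S(S(S(add(SSSZ, add(Z, SSZ)))))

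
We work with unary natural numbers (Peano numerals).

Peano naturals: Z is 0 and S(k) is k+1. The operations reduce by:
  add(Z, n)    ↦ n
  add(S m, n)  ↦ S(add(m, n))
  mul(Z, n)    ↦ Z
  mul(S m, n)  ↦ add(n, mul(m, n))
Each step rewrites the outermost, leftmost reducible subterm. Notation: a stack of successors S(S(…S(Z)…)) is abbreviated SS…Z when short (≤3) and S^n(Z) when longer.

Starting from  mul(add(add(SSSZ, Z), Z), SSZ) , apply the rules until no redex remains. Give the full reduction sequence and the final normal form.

Answer: normal form = S^6(Z)  (in 21 steps)

Derivation:
  start: mul(add(add(SSSZ, Z), Z), SSZ)
  [1] mul(add(S(add(SSZ, Z)), Z), SSZ)
  [2] mul(S(add(add(SSZ, Z), Z)), SSZ)
  [3] add(SSZ, mul(add(add(SSZ, Z), Z), SSZ))
  [4] S(add(SZ, mul(add(add(SSZ, Z), Z), SSZ)))
  [5] S(S(add(Z, mul(add(add(SSZ, Z), Z), SSZ))))
  [6] S(S(mul(add(add(SSZ, Z), Z), SSZ)))
  [7] S(S(mul(add(S(add(SZ, Z)), Z), SSZ)))
  [8] S(S(mul(S(add(add(SZ, Z), Z)), SSZ)))
  [9] S(S(add(SSZ, mul(add(add(SZ, Z), Z), SSZ))))
  [10] S(S(S(add(SZ, mul(add(add(SZ, Z), Z), SSZ)))))
  [11] S(S(S(S(add(Z, mul(add(add(SZ, Z), Z), SSZ))))))
  [12] S(S(S(S(mul(add(add(SZ, Z), Z), SSZ)))))
  [13] S(S(S(S(mul(add(S(add(Z, Z)), Z), SSZ)))))
  [14] S(S(S(S(mul(S(add(add(Z, Z), Z)), SSZ)))))
  [15] S(S(S(S(add(SSZ, mul(add(add(Z, Z), Z), SSZ))))))
  [16] S(S(S(S(S(add(SZ, mul(add(add(Z, Z), Z), SSZ)))))))
  [17] S(S(S(S(S(S(add(Z, mul(add(add(Z, Z), Z), SSZ))))))))
  [18] S(S(S(S(S(S(mul(add(add(Z, Z), Z), SSZ)))))))
  [19] S(S(S(S(S(S(mul(add(Z, Z), SSZ)))))))
  [20] S(S(S(S(S(S(mul(Z, SSZ)))))))
  [21] S^6(Z)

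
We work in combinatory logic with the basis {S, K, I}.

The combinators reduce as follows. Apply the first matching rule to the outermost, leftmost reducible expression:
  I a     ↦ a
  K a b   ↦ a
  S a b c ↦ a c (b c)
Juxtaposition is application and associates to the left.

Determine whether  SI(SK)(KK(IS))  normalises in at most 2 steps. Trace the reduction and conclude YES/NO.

  start: SI(SK)(KK(IS))
  →1  I(KK(IS))(SK(KK(IS)))
  →2  KK(IS)(SK(KK(IS)))

Answer: NO — after 2 steps the term is KK(IS)(SK(KK(IS))), not yet normal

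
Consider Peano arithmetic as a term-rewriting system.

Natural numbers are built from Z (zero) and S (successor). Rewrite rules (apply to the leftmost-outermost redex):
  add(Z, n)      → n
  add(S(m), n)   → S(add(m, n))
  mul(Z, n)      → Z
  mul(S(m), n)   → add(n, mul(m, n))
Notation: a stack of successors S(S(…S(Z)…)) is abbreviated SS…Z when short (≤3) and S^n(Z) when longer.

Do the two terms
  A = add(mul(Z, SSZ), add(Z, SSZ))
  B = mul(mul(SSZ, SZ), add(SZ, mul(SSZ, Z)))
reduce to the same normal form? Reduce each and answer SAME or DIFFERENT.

Term A:
  start: add(mul(Z, SSZ), add(Z, SSZ))
  step 1: add(Z, add(Z, SSZ))
  step 2: add(Z, SSZ)
  step 3: SSZ

Term B:
  start: mul(mul(SSZ, SZ), add(SZ, mul(SSZ, Z)))
  step 1: mul(add(SZ, mul(SZ, SZ)), add(SZ, mul(SSZ, Z)))
  step 2: mul(S(add(Z, mul(SZ, SZ))), add(SZ, mul(SSZ, Z)))
  step 3: add(add(SZ, mul(SSZ, Z)), mul(add(Z, mul(SZ, SZ)), add(SZ, mul(SSZ, Z))))
  step 4: add(S(add(Z, mul(SSZ, Z))), mul(add(Z, mul(SZ, SZ)), add(SZ, mul(SSZ, Z))))
  step 5: S(add(add(Z, mul(SSZ, Z)), mul(add(Z, mul(SZ, SZ)), add(SZ, mul(SSZ, Z)))))
  step 6: S(add(mul(SSZ, Z), mul(add(Z, mul(SZ, SZ)), add(SZ, mul(SSZ, Z)))))
  step 7: S(add(add(Z, mul(SZ, Z)), mul(add(Z, mul(SZ, SZ)), add(SZ, mul(SSZ, Z)))))
  step 8: S(add(mul(SZ, Z), mul(add(Z, mul(SZ, SZ)), add(SZ, mul(SSZ, Z)))))
  step 9: S(add(add(Z, mul(Z, Z)), mul(add(Z, mul(SZ, SZ)), add(SZ, mul(SSZ, Z)))))
  step 10: S(add(mul(Z, Z), mul(add(Z, mul(SZ, SZ)), add(SZ, mul(SSZ, Z)))))
  step 11: S(add(Z, mul(add(Z, mul(SZ, SZ)), add(SZ, mul(SSZ, Z)))))
  step 12: S(mul(add(Z, mul(SZ, SZ)), add(SZ, mul(SSZ, Z))))
  step 13: S(mul(mul(SZ, SZ), add(SZ, mul(SSZ, Z))))
  step 14: S(mul(add(SZ, mul(Z, SZ)), add(SZ, mul(SSZ, Z))))
  step 15: S(mul(S(add(Z, mul(Z, SZ))), add(SZ, mul(SSZ, Z))))
  step 16: S(add(add(SZ, mul(SSZ, Z)), mul(add(Z, mul(Z, SZ)), add(SZ, mul(SSZ, Z)))))
  step 17: S(add(S(add(Z, mul(SSZ, Z))), mul(add(Z, mul(Z, SZ)), add(SZ, mul(SSZ, Z)))))
  step 18: S(S(add(add(Z, mul(SSZ, Z)), mul(add(Z, mul(Z, SZ)), add(SZ, mul(SSZ, Z))))))
  step 19: S(S(add(mul(SSZ, Z), mul(add(Z, mul(Z, SZ)), add(SZ, mul(SSZ, Z))))))
  step 20: S(S(add(add(Z, mul(SZ, Z)), mul(add(Z, mul(Z, SZ)), add(SZ, mul(SSZ, Z))))))
  step 21: S(S(add(mul(SZ, Z), mul(add(Z, mul(Z, SZ)), add(SZ, mul(SSZ, Z))))))
  step 22: S(S(add(add(Z, mul(Z, Z)), mul(add(Z, mul(Z, SZ)), add(SZ, mul(SSZ, Z))))))
  step 23: S(S(add(mul(Z, Z), mul(add(Z, mul(Z, SZ)), add(SZ, mul(SSZ, Z))))))
  step 24: S(S(add(Z, mul(add(Z, mul(Z, SZ)), add(SZ, mul(SSZ, Z))))))
  step 25: S(S(mul(add(Z, mul(Z, SZ)), add(SZ, mul(SSZ, Z)))))
  step 26: S(S(mul(mul(Z, SZ), add(SZ, mul(SSZ, Z)))))
  step 27: S(S(mul(Z, add(SZ, mul(SSZ, Z)))))
  step 28: SSZ

Answer: SAME — A ⇓ SSZ, B ⇓ SSZ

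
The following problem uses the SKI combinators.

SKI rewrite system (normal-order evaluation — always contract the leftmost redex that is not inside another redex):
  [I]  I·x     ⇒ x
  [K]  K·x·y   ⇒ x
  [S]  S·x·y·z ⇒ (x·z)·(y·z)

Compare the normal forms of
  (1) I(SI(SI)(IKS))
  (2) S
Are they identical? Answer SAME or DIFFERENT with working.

Term A:
  start: I(SI(SI)(IKS))
  [1] SI(SI)(IKS)
  [2] I(IKS)(SI(IKS))
  [3] IKS(SI(IKS))
  [4] KS(SI(IKS))
  [5] S

Term B:
  start: S

Answer: SAME — A ⇓ S, B ⇓ S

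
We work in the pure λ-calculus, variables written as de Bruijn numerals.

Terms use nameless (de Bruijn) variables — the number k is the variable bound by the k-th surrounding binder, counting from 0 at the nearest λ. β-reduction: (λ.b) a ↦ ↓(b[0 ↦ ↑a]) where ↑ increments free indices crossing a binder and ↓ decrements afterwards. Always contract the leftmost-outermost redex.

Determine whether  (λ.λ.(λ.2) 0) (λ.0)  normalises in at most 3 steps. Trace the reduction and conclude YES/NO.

Answer: YES — reaches normal form λ.λ.0 in 2 ≤ 3 steps

Working:
  start: (λ.λ.(λ.2) 0) (λ.0)
  step 1: λ.(λ.λ.0) 0
  step 2: λ.λ.0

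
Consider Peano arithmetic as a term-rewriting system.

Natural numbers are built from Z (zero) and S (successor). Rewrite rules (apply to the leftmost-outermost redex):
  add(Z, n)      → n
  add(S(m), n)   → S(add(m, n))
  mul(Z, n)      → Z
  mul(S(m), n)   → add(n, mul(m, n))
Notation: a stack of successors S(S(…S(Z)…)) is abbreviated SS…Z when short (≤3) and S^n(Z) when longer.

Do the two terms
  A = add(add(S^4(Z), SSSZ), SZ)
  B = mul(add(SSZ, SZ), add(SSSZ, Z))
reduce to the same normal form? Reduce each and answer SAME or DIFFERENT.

Answer: DIFFERENT — A ⇓ S^8(Z), B ⇓ S^9(Z)

Working:
Term A:
  start: add(add(S^4(Z), SSSZ), SZ)
  [1] add(S(add(SSSZ, SSSZ)), SZ)
  [2] S(add(add(SSSZ, SSSZ), SZ))
  [3] S(add(S(add(SSZ, SSSZ)), SZ))
  [4] S(S(add(add(SSZ, SSSZ), SZ)))
  [5] S(S(add(S(add(SZ, SSSZ)), SZ)))
  [6] S(S(S(add(add(SZ, SSSZ), SZ))))
  [7] S(S(S(add(S(add(Z, SSSZ)), SZ))))
  [8] S(S(S(S(add(add(Z, SSSZ), SZ)))))
  [9] S(S(S(S(add(SSSZ, SZ)))))
  [10] S(S(S(S(S(add(SSZ, SZ))))))
  [11] S(S(S(S(S(S(add(SZ, SZ)))))))
  [12] S(S(S(S(S(S(S(add(Z, SZ))))))))
  [13] S^8(Z)

Term B:
  start: mul(add(SSZ, SZ), add(SSSZ, Z))
  [1] mul(S(add(SZ, SZ)), add(SSSZ, Z))
  [2] add(add(SSSZ, Z), mul(add(SZ, SZ), add(SSSZ, Z)))
  [3] add(S(add(SSZ, Z)), mul(add(SZ, SZ), add(SSSZ, Z)))
  [4] S(add(add(SSZ, Z), mul(add(SZ, SZ), add(SSSZ, Z))))
  [5] S(add(S(add(SZ, Z)), mul(add(SZ, SZ), add(SSSZ, Z))))
  [6] S(S(add(add(SZ, Z), mul(add(SZ, SZ), add(SSSZ, Z)))))
  [7] S(S(add(S(add(Z, Z)), mul(add(SZ, SZ), add(SSSZ, Z)))))
  [8] S(S(S(add(add(Z, Z), mul(add(SZ, SZ), add(SSSZ, Z))))))
  [9] S(S(S(add(Z, mul(add(SZ, SZ), add(SSSZ, Z))))))
  [10] S(S(S(mul(add(SZ, SZ), add(SSSZ, Z)))))
  [11] S(S(S(mul(S(add(Z, SZ)), add(SSSZ, Z)))))
  [12] S(S(S(add(add(SSSZ, Z), mul(add(Z, SZ), add(SSSZ, Z))))))
  [13] S(S(S(add(S(add(SSZ, Z)), mul(add(Z, SZ), add(SSSZ, Z))))))
  [14] S(S(S(S(add(add(SSZ, Z), mul(add(Z, SZ), add(SSSZ, Z)))))))
  [15] S(S(S(S(add(S(add(SZ, Z)), mul(add(Z, SZ), add(SSSZ, Z)))))))
  [16] S(S(S(S(S(add(add(SZ, Z), mul(add(Z, SZ), add(SSSZ, Z))))))))
  [17] S(S(S(S(S(add(S(add(Z, Z)), mul(add(Z, SZ), add(SSSZ, Z))))))))
  [18] S(S(S(S(S(S(add(add(Z, Z), mul(add(Z, SZ), add(SSSZ, Z)))))))))
  [19] S(S(S(S(S(S(add(Z, mul(add(Z, SZ), add(SSSZ, Z)))))))))
  [20] S(S(S(S(S(S(mul(add(Z, SZ), add(SSSZ, Z))))))))
  [21] S(S(S(S(S(S(mul(SZ, add(SSSZ, Z))))))))
  [22] S(S(S(S(S(S(add(add(SSSZ, Z), mul(Z, add(SSSZ, Z)))))))))
  [23] S(S(S(S(S(S(add(S(add(SSZ, Z)), mul(Z, add(SSSZ, Z)))))))))
  [24] S(S(S(S(S(S(S(add(add(SSZ, Z), mul(Z, add(SSSZ, Z))))))))))
  [25] S(S(S(S(S(S(S(add(S(add(SZ, Z)), mul(Z, add(SSSZ, Z))))))))))
  [26] S(S(S(S(S(S(S(S(add(add(SZ, Z), mul(Z, add(SSSZ, Z)))))))))))
  [27] S(S(S(S(S(S(S(S(add(S(add(Z, Z)), mul(Z, add(SSSZ, Z)))))))))))
  [28] S(S(S(S(S(S(S(S(S(add(add(Z, Z), mul(Z, add(SSSZ, Z))))))))))))
  [29] S(S(S(S(S(S(S(S(S(add(Z, mul(Z, add(SSSZ, Z))))))))))))
  [30] S(S(S(S(S(S(S(S(S(mul(Z, add(SSSZ, Z)))))))))))
  [31] S^9(Z)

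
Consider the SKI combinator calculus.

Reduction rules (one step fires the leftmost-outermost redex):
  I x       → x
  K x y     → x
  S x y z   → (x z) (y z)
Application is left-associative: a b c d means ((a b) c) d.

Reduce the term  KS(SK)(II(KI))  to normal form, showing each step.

  start: KS(SK)(II(KI))
  [1] S(II(KI))
  [2] S(I(KI))
  [3] S(KI)

Answer: normal form = S(KI)  (in 3 steps)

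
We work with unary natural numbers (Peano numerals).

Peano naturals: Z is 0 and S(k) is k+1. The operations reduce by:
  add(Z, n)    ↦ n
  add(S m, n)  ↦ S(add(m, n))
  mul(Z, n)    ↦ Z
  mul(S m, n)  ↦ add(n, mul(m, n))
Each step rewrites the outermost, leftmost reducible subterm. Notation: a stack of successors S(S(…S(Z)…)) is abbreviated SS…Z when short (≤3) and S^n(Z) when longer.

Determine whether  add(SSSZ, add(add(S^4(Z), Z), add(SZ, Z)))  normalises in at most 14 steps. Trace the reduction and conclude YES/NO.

Answer: NO — after 14 steps the term is S(S(S(S(S(S(S(add(SZ, Z)))))))), not yet normal

Derivation:
  start: add(SSSZ, add(add(S^4(Z), Z), add(SZ, Z)))
  step 1: S(add(SSZ, add(add(S^4(Z), Z), add(SZ, Z))))
  step 2: S(S(add(SZ, add(add(S^4(Z), Z), add(SZ, Z)))))
  step 3: S(S(S(add(Z, add(add(S^4(Z), Z), add(SZ, Z))))))
  step 4: S(S(S(add(add(S^4(Z), Z), add(SZ, Z)))))
  step 5: S(S(S(add(S(add(SSSZ, Z)), add(SZ, Z)))))
  step 6: S(S(S(S(add(add(SSSZ, Z), add(SZ, Z))))))
  step 7: S(S(S(S(add(S(add(SSZ, Z)), add(SZ, Z))))))
  step 8: S(S(S(S(S(add(add(SSZ, Z), add(SZ, Z)))))))
  step 9: S(S(S(S(S(add(S(add(SZ, Z)), add(SZ, Z)))))))
  step 10: S(S(S(S(S(S(add(add(SZ, Z), add(SZ, Z))))))))
  step 11: S(S(S(S(S(S(add(S(add(Z, Z)), add(SZ, Z))))))))
  step 12: S(S(S(S(S(S(S(add(add(Z, Z), add(SZ, Z)))))))))
  step 13: S(S(S(S(S(S(S(add(Z, add(SZ, Z)))))))))
  step 14: S(S(S(S(S(S(S(add(SZ, Z))))))))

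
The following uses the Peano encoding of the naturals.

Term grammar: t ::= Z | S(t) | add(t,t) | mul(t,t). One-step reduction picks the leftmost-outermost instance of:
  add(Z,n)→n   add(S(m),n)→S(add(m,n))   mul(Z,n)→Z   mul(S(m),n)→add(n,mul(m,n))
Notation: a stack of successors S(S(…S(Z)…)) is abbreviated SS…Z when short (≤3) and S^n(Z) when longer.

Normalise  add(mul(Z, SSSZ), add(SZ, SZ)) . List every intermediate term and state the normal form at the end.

  start: add(mul(Z, SSSZ), add(SZ, SZ))
  step 1: add(Z, add(SZ, SZ))
  step 2: add(SZ, SZ)
  step 3: S(add(Z, SZ))
  step 4: SSZ

Answer: normal form = SSZ  (in 4 steps)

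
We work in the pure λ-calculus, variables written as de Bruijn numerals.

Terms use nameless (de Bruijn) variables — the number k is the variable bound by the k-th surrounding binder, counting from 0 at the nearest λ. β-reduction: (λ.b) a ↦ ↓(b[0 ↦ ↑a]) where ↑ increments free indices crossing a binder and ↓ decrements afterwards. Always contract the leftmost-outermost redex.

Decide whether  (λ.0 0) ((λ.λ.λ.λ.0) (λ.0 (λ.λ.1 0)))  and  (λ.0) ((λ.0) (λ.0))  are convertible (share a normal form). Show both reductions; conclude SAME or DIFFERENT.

Term A:
  start: (λ.0 0) ((λ.λ.λ.λ.0) (λ.0 (λ.λ.1 0)))
  [1] (λ.λ.λ.λ.0) (λ.0 (λ.λ.1 0)) ((λ.λ.λ.λ.0) (λ.0 (λ.λ.1 0)))
  [2] (λ.λ.λ.0) ((λ.λ.λ.λ.0) (λ.0 (λ.λ.1 0)))
  [3] λ.λ.0

Term B:
  start: (λ.0) ((λ.0) (λ.0))
  [1] (λ.0) (λ.0)
  [2] λ.0

Answer: DIFFERENT — A ⇓ λ.λ.0, B ⇓ λ.0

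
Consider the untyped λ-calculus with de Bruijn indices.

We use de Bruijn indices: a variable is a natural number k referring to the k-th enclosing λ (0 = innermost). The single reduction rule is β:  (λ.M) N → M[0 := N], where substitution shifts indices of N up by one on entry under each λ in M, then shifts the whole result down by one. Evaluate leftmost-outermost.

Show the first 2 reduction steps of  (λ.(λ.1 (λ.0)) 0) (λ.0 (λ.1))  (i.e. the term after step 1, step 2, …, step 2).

Answer: after 2 steps: (λ.0 (λ.1)) (λ.0)

Reduction:
  start: (λ.(λ.1 (λ.0)) 0) (λ.0 (λ.1))
  [1] (λ.(λ.0 (λ.1)) (λ.0)) (λ.0 (λ.1))
  [2] (λ.0 (λ.1)) (λ.0)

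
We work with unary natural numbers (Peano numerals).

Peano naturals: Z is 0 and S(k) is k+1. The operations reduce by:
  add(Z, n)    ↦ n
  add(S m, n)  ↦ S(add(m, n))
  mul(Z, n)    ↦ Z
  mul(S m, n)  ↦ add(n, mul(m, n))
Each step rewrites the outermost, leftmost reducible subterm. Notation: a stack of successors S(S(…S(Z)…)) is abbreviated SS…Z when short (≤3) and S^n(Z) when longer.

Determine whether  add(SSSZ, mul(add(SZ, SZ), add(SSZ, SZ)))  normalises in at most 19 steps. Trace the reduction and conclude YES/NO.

  start: add(SSSZ, mul(add(SZ, SZ), add(SSZ, SZ)))
  [1] S(add(SSZ, mul(add(SZ, SZ), add(SSZ, SZ))))
  [2] S(S(add(SZ, mul(add(SZ, SZ), add(SSZ, SZ)))))
  [3] S(S(S(add(Z, mul(add(SZ, SZ), add(SSZ, SZ))))))
  [4] S(S(S(mul(add(SZ, SZ), add(SSZ, SZ)))))
  [5] S(S(S(mul(S(add(Z, SZ)), add(SSZ, SZ)))))
  [6] S(S(S(add(add(SSZ, SZ), mul(add(Z, SZ), add(SSZ, SZ))))))
  [7] S(S(S(add(S(add(SZ, SZ)), mul(add(Z, SZ), add(SSZ, SZ))))))
  [8] S(S(S(S(add(add(SZ, SZ), mul(add(Z, SZ), add(SSZ, SZ)))))))
  [9] S(S(S(S(add(S(add(Z, SZ)), mul(add(Z, SZ), add(SSZ, SZ)))))))
  [10] S(S(S(S(S(add(add(Z, SZ), mul(add(Z, SZ), add(SSZ, SZ))))))))
  [11] S(S(S(S(S(add(SZ, mul(add(Z, SZ), add(SSZ, SZ))))))))
  [12] S(S(S(S(S(S(add(Z, mul(add(Z, SZ), add(SSZ, SZ)))))))))
  [13] S(S(S(S(S(S(mul(add(Z, SZ), add(SSZ, SZ))))))))
  [14] S(S(S(S(S(S(mul(SZ, add(SSZ, SZ))))))))
  [15] S(S(S(S(S(S(add(add(SSZ, SZ), mul(Z, add(SSZ, SZ)))))))))
  [16] S(S(S(S(S(S(add(S(add(SZ, SZ)), mul(Z, add(SSZ, SZ)))))))))
  [17] S(S(S(S(S(S(S(add(add(SZ, SZ), mul(Z, add(SSZ, SZ))))))))))
  [18] S(S(S(S(S(S(S(add(S(add(Z, SZ)), mul(Z, add(SSZ, SZ))))))))))
  [19] S(S(S(S(S(S(S(S(add(add(Z, SZ), mul(Z, add(SSZ, SZ)))))))))))

Answer: NO — after 19 steps the term is S(S(S(S(S(S(S(S(add(add(Z, SZ), mul(Z, add(SSZ, SZ))))))))))), not yet normal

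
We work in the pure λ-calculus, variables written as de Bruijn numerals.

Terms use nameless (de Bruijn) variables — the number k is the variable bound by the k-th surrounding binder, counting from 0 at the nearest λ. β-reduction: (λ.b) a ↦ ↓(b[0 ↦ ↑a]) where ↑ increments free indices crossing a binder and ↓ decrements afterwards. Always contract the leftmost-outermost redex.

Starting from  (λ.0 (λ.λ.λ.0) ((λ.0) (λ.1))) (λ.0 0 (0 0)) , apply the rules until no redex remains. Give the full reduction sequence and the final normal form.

Answer: normal form = λ.λ.0 0 (0 0)  (in 6 steps)

Derivation:
  start: (λ.0 (λ.λ.λ.0) ((λ.0) (λ.1))) (λ.0 0 (0 0))
  step 1: (λ.0 0 (0 0)) (λ.λ.λ.0) ((λ.0) (λ.λ.0 0 (0 0)))
  step 2: (λ.λ.λ.0) (λ.λ.λ.0) ((λ.λ.λ.0) (λ.λ.λ.0)) ((λ.0) (λ.λ.0 0 (0 0)))
  step 3: (λ.λ.0) ((λ.λ.λ.0) (λ.λ.λ.0)) ((λ.0) (λ.λ.0 0 (0 0)))
  step 4: (λ.0) ((λ.0) (λ.λ.0 0 (0 0)))
  step 5: (λ.0) (λ.λ.0 0 (0 0))
  step 6: λ.λ.0 0 (0 0)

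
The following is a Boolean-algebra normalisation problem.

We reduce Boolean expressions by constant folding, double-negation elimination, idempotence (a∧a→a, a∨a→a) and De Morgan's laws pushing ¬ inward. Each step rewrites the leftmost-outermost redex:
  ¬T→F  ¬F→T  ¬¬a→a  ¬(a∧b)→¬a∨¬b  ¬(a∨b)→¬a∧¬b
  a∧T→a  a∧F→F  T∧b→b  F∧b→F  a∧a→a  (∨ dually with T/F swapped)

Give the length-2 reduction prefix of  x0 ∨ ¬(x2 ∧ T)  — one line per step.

  start: x0 ∨ ¬(x2 ∧ T)
  →1  x0 ∨ (¬x2 ∨ ¬T)
  →2  x0 ∨ (¬x2 ∨ F)

Answer: after 2 steps: x0 ∨ (¬x2 ∨ F)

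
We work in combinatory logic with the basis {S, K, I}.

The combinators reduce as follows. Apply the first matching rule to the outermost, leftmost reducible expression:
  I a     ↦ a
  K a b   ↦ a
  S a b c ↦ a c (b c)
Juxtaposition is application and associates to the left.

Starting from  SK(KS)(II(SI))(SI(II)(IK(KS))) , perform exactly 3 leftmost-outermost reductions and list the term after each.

  start: SK(KS)(II(SI))(SI(II)(IK(KS)))
  step 1: K(II(SI))(KS(II(SI)))(SI(II)(IK(KS)))
  step 2: II(SI)(SI(II)(IK(KS)))
  step 3: I(SI)(SI(II)(IK(KS)))

Answer: after 3 steps: I(SI)(SI(II)(IK(KS)))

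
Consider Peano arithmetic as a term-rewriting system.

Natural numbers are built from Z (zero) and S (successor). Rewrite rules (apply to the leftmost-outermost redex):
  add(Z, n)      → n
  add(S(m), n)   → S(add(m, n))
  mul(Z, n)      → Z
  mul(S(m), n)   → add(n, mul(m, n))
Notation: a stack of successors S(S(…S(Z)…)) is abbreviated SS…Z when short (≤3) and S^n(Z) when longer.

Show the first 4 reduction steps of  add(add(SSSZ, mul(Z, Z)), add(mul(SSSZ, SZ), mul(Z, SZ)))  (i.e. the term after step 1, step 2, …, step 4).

  start: add(add(SSSZ, mul(Z, Z)), add(mul(SSSZ, SZ), mul(Z, SZ)))
  step 1: add(S(add(SSZ, mul(Z, Z))), add(mul(SSSZ, SZ), mul(Z, SZ)))
  step 2: S(add(add(SSZ, mul(Z, Z)), add(mul(SSSZ, SZ), mul(Z, SZ))))
  step 3: S(add(S(add(SZ, mul(Z, Z))), add(mul(SSSZ, SZ), mul(Z, SZ))))
  step 4: S(S(add(add(SZ, mul(Z, Z)), add(mul(SSSZ, SZ), mul(Z, SZ)))))

Answer: after 4 steps: S(S(add(add(SZ, mul(Z, Z)), add(mul(SSSZ, SZ), mul(Z, SZ)))))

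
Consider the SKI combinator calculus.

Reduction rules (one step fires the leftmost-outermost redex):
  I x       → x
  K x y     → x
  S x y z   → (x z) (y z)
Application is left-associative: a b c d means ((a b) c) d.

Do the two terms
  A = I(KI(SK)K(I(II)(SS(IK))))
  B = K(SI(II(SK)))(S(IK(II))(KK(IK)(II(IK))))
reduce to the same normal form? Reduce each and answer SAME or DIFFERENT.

Answer: DIFFERENT — A ⇓ K(SSK), B ⇓ SI(SK)

Derivation:
Term A:
  start: I(KI(SK)K(I(II)(SS(IK))))
  [1] KI(SK)K(I(II)(SS(IK)))
  [2] IK(I(II)(SS(IK)))
  [3] K(I(II)(SS(IK)))
  [4] K(II(SS(IK)))
  [5] K(I(SS(IK)))
  [6] K(SS(IK))
  [7] K(SSK)

Term B:
  start: K(SI(II(SK)))(S(IK(II))(KK(IK)(II(IK))))
  [1] SI(II(SK))
  [2] SI(I(SK))
  [3] SI(SK)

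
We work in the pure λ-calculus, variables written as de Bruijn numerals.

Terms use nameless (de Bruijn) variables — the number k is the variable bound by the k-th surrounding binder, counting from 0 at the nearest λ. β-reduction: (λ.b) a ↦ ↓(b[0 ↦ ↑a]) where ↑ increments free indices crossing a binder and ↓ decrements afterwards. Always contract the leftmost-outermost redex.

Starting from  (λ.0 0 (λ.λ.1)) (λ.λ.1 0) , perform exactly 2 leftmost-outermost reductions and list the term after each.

Answer: after 2 steps: (λ.(λ.λ.1 0) 0) (λ.λ.1)

Derivation:
  start: (λ.0 0 (λ.λ.1)) (λ.λ.1 0)
  [1] (λ.λ.1 0) (λ.λ.1 0) (λ.λ.1)
  [2] (λ.(λ.λ.1 0) 0) (λ.λ.1)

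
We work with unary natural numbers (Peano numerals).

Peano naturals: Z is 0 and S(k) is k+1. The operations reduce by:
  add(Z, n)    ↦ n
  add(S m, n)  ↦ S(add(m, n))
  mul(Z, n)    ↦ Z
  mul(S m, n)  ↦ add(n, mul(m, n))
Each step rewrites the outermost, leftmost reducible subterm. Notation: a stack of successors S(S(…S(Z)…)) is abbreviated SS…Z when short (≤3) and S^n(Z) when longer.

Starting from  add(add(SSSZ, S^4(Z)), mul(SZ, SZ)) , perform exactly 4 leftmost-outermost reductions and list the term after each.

Answer: after 4 steps: S(S(add(add(SZ, S^4(Z)), mul(SZ, SZ))))

Derivation:
  start: add(add(SSSZ, S^4(Z)), mul(SZ, SZ))
  [1] add(S(add(SSZ, S^4(Z))), mul(SZ, SZ))
  [2] S(add(add(SSZ, S^4(Z)), mul(SZ, SZ)))
  [3] S(add(S(add(SZ, S^4(Z))), mul(SZ, SZ)))
  [4] S(S(add(add(SZ, S^4(Z)), mul(SZ, SZ))))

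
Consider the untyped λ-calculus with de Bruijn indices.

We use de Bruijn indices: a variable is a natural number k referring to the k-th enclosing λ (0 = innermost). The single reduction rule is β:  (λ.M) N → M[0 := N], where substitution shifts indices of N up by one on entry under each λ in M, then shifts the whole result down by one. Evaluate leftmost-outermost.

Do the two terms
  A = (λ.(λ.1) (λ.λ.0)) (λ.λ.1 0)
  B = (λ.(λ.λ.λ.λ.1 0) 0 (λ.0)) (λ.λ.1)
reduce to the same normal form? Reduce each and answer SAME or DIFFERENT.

Answer: SAME — A ⇓ λ.λ.1 0, B ⇓ λ.λ.1 0

Working:
Term A:
  start: (λ.(λ.1) (λ.λ.0)) (λ.λ.1 0)
  →1  (λ.λ.λ.1 0) (λ.λ.0)
  →2  λ.λ.1 0

Term B:
  start: (λ.(λ.λ.λ.λ.1 0) 0 (λ.0)) (λ.λ.1)
  →1  (λ.λ.λ.λ.1 0) (λ.λ.1) (λ.0)
  →2  (λ.λ.λ.1 0) (λ.0)
  →3  λ.λ.1 0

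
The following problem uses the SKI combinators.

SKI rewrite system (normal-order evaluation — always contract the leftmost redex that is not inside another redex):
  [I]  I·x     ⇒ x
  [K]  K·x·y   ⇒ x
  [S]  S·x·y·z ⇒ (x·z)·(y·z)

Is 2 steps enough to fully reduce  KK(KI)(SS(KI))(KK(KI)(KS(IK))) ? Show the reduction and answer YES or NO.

  start: KK(KI)(SS(KI))(KK(KI)(KS(IK)))
  [1] K(SS(KI))(KK(KI)(KS(IK)))
  [2] SS(KI)

Answer: YES — reaches normal form SS(KI) in 2 ≤ 2 steps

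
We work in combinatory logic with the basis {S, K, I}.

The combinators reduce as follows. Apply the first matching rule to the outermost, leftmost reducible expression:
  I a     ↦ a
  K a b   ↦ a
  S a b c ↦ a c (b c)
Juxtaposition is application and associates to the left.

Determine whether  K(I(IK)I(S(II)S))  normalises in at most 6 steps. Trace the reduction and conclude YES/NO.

Answer: YES — reaches normal form KI in 3 ≤ 6 steps

Reduction:
  start: K(I(IK)I(S(II)S))
  step 1: K(IKI(S(II)S))
  step 2: K(KI(S(II)S))
  step 3: KI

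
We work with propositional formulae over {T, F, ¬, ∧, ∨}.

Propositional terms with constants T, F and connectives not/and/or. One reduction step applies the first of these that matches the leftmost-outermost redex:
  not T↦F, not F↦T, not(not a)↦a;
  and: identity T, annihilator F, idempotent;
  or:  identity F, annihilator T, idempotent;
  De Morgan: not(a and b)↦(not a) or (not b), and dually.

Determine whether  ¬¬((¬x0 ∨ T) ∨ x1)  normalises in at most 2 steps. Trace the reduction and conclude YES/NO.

  start: ¬¬((¬x0 ∨ T) ∨ x1)
  step 1: (¬x0 ∨ T) ∨ x1
  step 2: T ∨ x1

Answer: NO — after 2 steps the term is T ∨ x1, not yet normal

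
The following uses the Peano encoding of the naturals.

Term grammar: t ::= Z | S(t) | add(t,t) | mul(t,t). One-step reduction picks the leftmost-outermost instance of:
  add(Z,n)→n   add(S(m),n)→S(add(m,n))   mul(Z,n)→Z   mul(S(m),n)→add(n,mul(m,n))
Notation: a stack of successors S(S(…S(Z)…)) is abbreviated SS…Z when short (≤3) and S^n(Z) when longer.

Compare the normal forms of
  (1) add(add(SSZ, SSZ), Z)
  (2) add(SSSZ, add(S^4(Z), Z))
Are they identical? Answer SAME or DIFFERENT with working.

Term A:
  start: add(add(SSZ, SSZ), Z)
  →1  add(S(add(SZ, SSZ)), Z)
  →2  S(add(add(SZ, SSZ), Z))
  →3  S(add(S(add(Z, SSZ)), Z))
  →4  S(S(add(add(Z, SSZ), Z)))
  →5  S(S(add(SSZ, Z)))
  →6  S(S(S(add(SZ, Z))))
  →7  S(S(S(S(add(Z, Z)))))
  →8  S^4(Z)

Term B:
  start: add(SSSZ, add(S^4(Z), Z))
  →1  S(add(SSZ, add(S^4(Z), Z)))
  →2  S(S(add(SZ, add(S^4(Z), Z))))
  →3  S(S(S(add(Z, add(S^4(Z), Z)))))
  →4  S(S(S(add(S^4(Z), Z))))
  →5  S(S(S(S(add(SSSZ, Z)))))
  →6  S(S(S(S(S(add(SSZ, Z))))))
  →7  S(S(S(S(S(S(add(SZ, Z)))))))
  →8  S(S(S(S(S(S(S(add(Z, Z))))))))
  →9  S^7(Z)

Answer: DIFFERENT — A ⇓ S^4(Z), B ⇓ S^7(Z)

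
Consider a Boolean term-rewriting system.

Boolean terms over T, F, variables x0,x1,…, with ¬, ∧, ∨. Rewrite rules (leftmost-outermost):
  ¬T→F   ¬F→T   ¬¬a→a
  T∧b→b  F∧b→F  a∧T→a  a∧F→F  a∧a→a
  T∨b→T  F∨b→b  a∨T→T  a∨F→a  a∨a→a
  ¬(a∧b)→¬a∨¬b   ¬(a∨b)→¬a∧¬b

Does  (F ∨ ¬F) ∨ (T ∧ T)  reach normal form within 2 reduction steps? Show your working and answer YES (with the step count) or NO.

Answer: NO — after 2 steps the term is T ∨ (T ∧ T), not yet normal

Derivation:
  start: (F ∨ ¬F) ∨ (T ∧ T)
  step 1: ¬F ∨ (T ∧ T)
  step 2: T ∨ (T ∧ T)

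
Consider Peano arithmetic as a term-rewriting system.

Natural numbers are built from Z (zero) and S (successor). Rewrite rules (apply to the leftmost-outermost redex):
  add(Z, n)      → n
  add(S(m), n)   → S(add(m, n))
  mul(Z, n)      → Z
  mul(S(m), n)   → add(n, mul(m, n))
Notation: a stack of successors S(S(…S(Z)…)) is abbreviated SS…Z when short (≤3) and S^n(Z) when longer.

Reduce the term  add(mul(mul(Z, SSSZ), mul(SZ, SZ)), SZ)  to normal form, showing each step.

Answer: normal form = SZ  (in 3 steps)

Reduction:
  start: add(mul(mul(Z, SSSZ), mul(SZ, SZ)), SZ)
  step 1: add(mul(Z, mul(SZ, SZ)), SZ)
  step 2: add(Z, SZ)
  step 3: SZ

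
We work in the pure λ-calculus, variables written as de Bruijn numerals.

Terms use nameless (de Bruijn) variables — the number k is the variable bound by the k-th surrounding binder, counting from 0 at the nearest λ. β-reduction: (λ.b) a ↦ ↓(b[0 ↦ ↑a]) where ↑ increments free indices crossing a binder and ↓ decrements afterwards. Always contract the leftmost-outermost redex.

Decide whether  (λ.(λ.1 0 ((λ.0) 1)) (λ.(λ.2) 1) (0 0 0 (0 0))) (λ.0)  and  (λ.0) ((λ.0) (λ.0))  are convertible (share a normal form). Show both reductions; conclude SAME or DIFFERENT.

Answer: SAME — A ⇓ λ.0, B ⇓ λ.0

Reduction:
Term A:
  start: (λ.(λ.1 0 ((λ.0) 1)) (λ.(λ.2) 1) (0 0 0 (0 0))) (λ.0)
  [1] (λ.(λ.0) 0 ((λ.0) (λ.0))) (λ.(λ.λ.0) (λ.0)) ((λ.0) (λ.0) (λ.0) ((λ.0) (λ.0)))
  [2] (λ.0) (λ.(λ.λ.0) (λ.0)) ((λ.0) (λ.0)) ((λ.0) (λ.0) (λ.0) ((λ.0) (λ.0)))
  [3] (λ.(λ.λ.0) (λ.0)) ((λ.0) (λ.0)) ((λ.0) (λ.0) (λ.0) ((λ.0) (λ.0)))
  [4] (λ.λ.0) (λ.0) ((λ.0) (λ.0) (λ.0) ((λ.0) (λ.0)))
  [5] (λ.0) ((λ.0) (λ.0) (λ.0) ((λ.0) (λ.0)))
  [6] (λ.0) (λ.0) (λ.0) ((λ.0) (λ.0))
  [7] (λ.0) (λ.0) ((λ.0) (λ.0))
  [8] (λ.0) ((λ.0) (λ.0))
  [9] (λ.0) (λ.0)
  [10] λ.0

Term B:
  start: (λ.0) ((λ.0) (λ.0))
  [1] (λ.0) (λ.0)
  [2] λ.0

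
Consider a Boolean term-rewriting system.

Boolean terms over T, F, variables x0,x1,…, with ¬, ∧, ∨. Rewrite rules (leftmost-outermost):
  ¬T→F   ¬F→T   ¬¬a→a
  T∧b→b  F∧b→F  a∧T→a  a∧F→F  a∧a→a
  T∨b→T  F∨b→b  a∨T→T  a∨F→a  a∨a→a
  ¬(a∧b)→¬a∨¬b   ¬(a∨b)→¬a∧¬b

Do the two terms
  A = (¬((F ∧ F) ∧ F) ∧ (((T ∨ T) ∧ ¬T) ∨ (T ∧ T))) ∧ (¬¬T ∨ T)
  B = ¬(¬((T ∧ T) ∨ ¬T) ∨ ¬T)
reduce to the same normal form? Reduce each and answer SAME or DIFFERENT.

Term A:
  start: (¬((F ∧ F) ∧ F) ∧ (((T ∨ T) ∧ ¬T) ∨ (T ∧ T))) ∧ (¬¬T ∨ T)
  [1] ((¬(F ∧ F) ∨ ¬F) ∧ (((T ∨ T) ∧ ¬T) ∨ (T ∧ T))) ∧ (¬¬T ∨ T)
  [2] (((¬F ∨ ¬F) ∨ ¬F) ∧ (((T ∨ T) ∧ ¬T) ∨ (T ∧ T))) ∧ (¬¬T ∨ T)
  [3] ((¬F ∨ ¬F) ∧ (((T ∨ T) ∧ ¬T) ∨ (T ∧ T))) ∧ (¬¬T ∨ T)
  [4] (¬F ∧ (((T ∨ T) ∧ ¬T) ∨ (T ∧ T))) ∧ (¬¬T ∨ T)
  [5] (T ∧ (((T ∨ T) ∧ ¬T) ∨ (T ∧ T))) ∧ (¬¬T ∨ T)
  [6] (((T ∨ T) ∧ ¬T) ∨ (T ∧ T)) ∧ (¬¬T ∨ T)
  [7] ((T ∧ ¬T) ∨ (T ∧ T)) ∧ (¬¬T ∨ T)
  [8] (¬T ∨ (T ∧ T)) ∧ (¬¬T ∨ T)
  [9] (F ∨ (T ∧ T)) ∧ (¬¬T ∨ T)
  [10] (T ∧ T) ∧ (¬¬T ∨ T)
  [11] T ∧ (¬¬T ∨ T)
  [12] ¬¬T ∨ T
  [13] T

Term B:
  start: ¬(¬((T ∧ T) ∨ ¬T) ∨ ¬T)
  [1] ¬¬((T ∧ T) ∨ ¬T) ∧ ¬¬T
  [2] ((T ∧ T) ∨ ¬T) ∧ ¬¬T
  [3] (T ∨ ¬T) ∧ ¬¬T
  [4] T ∧ ¬¬T
  [5] ¬¬T
  [6] T

Answer: SAME — A ⇓ T, B ⇓ T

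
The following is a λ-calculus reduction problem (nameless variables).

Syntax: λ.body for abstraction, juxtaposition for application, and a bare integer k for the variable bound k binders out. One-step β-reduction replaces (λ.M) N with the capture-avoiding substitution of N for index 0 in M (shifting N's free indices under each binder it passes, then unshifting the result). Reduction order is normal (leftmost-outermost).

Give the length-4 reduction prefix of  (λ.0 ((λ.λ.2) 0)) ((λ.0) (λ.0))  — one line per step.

  start: (λ.0 ((λ.λ.2) 0)) ((λ.0) (λ.0))
  [1] (λ.0) (λ.0) ((λ.λ.(λ.0) (λ.0)) ((λ.0) (λ.0)))
  [2] (λ.0) ((λ.λ.(λ.0) (λ.0)) ((λ.0) (λ.0)))
  [3] (λ.λ.(λ.0) (λ.0)) ((λ.0) (λ.0))
  [4] λ.(λ.0) (λ.0)

Answer: after 4 steps: λ.(λ.0) (λ.0)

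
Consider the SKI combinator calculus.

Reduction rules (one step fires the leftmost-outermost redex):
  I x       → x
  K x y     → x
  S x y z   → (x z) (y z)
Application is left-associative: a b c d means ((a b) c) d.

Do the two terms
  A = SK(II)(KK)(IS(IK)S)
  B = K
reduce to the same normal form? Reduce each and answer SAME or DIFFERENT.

Term A:
  start: SK(II)(KK)(IS(IK)S)
  →1  K(KK)(II(KK))(IS(IK)S)
  →2  KK(IS(IK)S)
  →3  K

Term B:
  start: K

Answer: SAME — A ⇓ K, B ⇓ K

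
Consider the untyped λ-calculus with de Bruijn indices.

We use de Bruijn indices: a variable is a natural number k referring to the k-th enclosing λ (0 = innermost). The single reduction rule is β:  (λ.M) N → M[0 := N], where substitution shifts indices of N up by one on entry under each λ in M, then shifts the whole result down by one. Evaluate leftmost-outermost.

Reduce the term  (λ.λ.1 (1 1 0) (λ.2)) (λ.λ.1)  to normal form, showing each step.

  start: (λ.λ.1 (1 1 0) (λ.2)) (λ.λ.1)
  →1  λ.(λ.λ.1) ((λ.λ.1) (λ.λ.1) 0) (λ.λ.λ.1)
  →2  λ.(λ.(λ.λ.1) (λ.λ.1) 1) (λ.λ.λ.1)
  →3  λ.(λ.λ.1) (λ.λ.1) 0
  →4  λ.(λ.λ.λ.1) 0
  →5  λ.λ.λ.1

Answer: normal form = λ.λ.λ.1  (in 5 steps)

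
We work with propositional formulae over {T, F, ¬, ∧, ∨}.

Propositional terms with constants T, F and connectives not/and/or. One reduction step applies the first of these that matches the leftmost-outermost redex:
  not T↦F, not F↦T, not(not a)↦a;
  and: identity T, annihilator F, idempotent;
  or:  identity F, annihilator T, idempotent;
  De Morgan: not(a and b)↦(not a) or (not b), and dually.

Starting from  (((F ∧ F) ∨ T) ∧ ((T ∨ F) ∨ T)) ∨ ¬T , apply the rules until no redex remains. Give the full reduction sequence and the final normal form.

  start: (((F ∧ F) ∨ T) ∧ ((T ∨ F) ∨ T)) ∨ ¬T
  →1  (T ∧ ((T ∨ F) ∨ T)) ∨ ¬T
  →2  ((T ∨ F) ∨ T) ∨ ¬T
  →3  T ∨ ¬T
  →4  T

Answer: normal form = T  (in 4 steps)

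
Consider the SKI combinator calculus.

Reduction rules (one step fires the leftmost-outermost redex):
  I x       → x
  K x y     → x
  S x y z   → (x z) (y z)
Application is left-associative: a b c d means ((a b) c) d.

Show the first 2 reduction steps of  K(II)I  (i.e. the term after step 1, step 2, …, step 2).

Answer: after 2 steps: I

Reduction:
  start: K(II)I
  step 1: II
  step 2: I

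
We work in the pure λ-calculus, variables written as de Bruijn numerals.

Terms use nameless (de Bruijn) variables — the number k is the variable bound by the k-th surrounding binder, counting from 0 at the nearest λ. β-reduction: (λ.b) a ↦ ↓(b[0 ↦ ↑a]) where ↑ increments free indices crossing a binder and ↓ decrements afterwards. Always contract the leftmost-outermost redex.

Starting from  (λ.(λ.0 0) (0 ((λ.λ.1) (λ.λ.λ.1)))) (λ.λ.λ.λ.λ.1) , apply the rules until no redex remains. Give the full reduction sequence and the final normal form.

  start: (λ.(λ.0 0) (0 ((λ.λ.1) (λ.λ.λ.1)))) (λ.λ.λ.λ.λ.1)
  step 1: (λ.0 0) ((λ.λ.λ.λ.λ.1) ((λ.λ.1) (λ.λ.λ.1)))
  step 2: (λ.λ.λ.λ.λ.1) ((λ.λ.1) (λ.λ.λ.1)) ((λ.λ.λ.λ.λ.1) ((λ.λ.1) (λ.λ.λ.1)))
  step 3: (λ.λ.λ.λ.1) ((λ.λ.λ.λ.λ.1) ((λ.λ.1) (λ.λ.λ.1)))
  step 4: λ.λ.λ.1

Answer: normal form = λ.λ.λ.1  (in 4 steps)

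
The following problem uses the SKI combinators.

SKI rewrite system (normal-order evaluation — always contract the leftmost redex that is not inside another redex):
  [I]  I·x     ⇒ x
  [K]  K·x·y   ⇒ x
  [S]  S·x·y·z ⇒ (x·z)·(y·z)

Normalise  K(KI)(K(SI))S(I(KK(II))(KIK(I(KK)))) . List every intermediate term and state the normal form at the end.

Answer: normal form = K(KK)  (in 8 steps)

Working:
  start: K(KI)(K(SI))S(I(KK(II))(KIK(I(KK))))
  step 1: KIS(I(KK(II))(KIK(I(KK))))
  step 2: I(I(KK(II))(KIK(I(KK))))
  step 3: I(KK(II))(KIK(I(KK)))
  step 4: KK(II)(KIK(I(KK)))
  step 5: K(KIK(I(KK)))
  step 6: K(I(I(KK)))
  step 7: K(I(KK))
  step 8: K(KK)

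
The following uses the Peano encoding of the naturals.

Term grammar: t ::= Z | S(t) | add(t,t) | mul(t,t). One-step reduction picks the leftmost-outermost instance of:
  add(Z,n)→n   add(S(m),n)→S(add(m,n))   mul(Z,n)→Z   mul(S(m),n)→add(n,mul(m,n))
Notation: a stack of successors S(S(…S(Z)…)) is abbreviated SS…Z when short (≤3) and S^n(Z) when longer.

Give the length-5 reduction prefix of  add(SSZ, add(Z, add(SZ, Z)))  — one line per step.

Answer: after 5 steps: S(S(S(add(Z, Z))))

Working:
  start: add(SSZ, add(Z, add(SZ, Z)))
  step 1: S(add(SZ, add(Z, add(SZ, Z))))
  step 2: S(S(add(Z, add(Z, add(SZ, Z)))))
  step 3: S(S(add(Z, add(SZ, Z))))
  step 4: S(S(add(SZ, Z)))
  step 5: S(S(S(add(Z, Z))))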